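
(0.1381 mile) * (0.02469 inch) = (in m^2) 0.1394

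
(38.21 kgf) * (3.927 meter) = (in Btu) 1.395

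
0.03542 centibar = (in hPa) 0.3542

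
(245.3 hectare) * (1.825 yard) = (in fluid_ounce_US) 1.384e+11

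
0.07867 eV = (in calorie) 3.013e-21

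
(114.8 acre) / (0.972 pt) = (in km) 1.355e+06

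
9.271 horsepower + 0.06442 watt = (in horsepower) 9.271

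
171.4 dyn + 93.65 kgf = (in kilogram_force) 93.65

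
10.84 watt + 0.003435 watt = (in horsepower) 0.01454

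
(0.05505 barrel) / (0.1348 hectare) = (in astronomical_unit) 4.34e-17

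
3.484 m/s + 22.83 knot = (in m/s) 15.23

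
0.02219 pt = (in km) 7.828e-09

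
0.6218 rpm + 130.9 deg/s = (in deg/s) 134.6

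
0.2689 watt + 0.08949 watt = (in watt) 0.3584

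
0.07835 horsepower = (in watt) 58.43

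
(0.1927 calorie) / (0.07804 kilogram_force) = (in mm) 1054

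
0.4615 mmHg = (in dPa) 615.3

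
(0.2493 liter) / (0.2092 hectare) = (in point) 0.0003378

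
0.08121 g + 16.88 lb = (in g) 7657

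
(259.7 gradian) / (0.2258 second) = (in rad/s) 18.07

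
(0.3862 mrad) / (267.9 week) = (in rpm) 2.276e-11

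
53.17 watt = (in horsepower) 0.0713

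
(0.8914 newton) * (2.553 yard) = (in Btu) 0.001972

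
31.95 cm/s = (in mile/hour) 0.7147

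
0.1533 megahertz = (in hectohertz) 1533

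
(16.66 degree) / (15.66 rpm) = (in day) 2.052e-06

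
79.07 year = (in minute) 4.156e+07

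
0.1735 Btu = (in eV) 1.143e+21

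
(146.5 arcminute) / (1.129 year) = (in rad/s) 1.197e-09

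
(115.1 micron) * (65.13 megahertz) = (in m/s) 7496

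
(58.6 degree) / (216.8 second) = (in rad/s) 0.004718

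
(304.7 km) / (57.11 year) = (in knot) 0.0003289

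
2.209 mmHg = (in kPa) 0.2945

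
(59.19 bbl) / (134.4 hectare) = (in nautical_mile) 3.781e-09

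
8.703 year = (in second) 2.745e+08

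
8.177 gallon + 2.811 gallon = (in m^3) 0.04159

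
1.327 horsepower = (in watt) 989.5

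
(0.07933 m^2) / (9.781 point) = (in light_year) 2.43e-15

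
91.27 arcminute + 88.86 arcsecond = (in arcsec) 5565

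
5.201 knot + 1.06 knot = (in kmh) 11.6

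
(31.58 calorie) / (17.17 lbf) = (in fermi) 1.73e+15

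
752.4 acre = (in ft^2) 3.277e+07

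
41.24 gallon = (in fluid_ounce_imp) 5494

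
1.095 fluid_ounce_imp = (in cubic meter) 3.111e-05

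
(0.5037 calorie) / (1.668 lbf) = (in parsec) 9.205e-18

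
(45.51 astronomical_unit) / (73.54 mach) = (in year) 8.622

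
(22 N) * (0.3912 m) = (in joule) 8.606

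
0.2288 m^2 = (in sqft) 2.463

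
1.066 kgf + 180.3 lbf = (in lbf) 182.7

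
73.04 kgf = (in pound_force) 161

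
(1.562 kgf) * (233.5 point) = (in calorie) 0.3016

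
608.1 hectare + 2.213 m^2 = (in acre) 1503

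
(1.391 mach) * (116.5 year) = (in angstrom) 1.74e+22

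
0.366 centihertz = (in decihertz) 0.0366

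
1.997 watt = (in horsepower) 0.002678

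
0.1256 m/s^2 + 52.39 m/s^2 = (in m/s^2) 52.52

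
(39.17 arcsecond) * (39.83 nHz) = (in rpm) 7.223e-11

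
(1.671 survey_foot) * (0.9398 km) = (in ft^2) 5152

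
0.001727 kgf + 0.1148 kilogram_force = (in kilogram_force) 0.1165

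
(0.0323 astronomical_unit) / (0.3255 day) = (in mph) 3.843e+05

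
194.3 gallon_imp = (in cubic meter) 0.8833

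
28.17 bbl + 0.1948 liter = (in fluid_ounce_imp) 1.576e+05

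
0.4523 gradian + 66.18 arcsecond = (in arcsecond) 1532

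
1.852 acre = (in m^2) 7495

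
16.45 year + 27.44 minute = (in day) 6004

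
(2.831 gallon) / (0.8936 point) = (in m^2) 33.99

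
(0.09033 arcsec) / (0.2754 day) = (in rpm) 1.758e-10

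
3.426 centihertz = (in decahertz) 0.003426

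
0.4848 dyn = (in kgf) 4.944e-07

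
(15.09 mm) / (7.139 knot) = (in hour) 1.141e-06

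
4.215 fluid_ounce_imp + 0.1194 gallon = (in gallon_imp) 0.1258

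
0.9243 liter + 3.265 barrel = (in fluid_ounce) 1.758e+04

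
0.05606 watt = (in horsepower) 7.518e-05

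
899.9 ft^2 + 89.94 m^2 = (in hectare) 0.01735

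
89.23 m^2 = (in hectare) 0.008923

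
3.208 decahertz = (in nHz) 3.208e+10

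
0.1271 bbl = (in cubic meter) 0.02021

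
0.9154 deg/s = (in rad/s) 0.01598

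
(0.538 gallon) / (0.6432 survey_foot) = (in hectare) 1.039e-06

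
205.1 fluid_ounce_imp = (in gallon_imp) 1.282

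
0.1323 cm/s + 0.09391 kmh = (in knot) 0.05328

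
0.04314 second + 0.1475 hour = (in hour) 0.1475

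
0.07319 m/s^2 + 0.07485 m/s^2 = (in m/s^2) 0.148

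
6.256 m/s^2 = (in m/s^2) 6.256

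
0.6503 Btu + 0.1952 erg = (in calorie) 164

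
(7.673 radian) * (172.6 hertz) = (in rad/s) 1324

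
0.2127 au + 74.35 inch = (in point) 9.02e+13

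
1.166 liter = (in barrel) 0.007334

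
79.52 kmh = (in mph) 49.41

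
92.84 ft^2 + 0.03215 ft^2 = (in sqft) 92.87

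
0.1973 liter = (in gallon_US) 0.05212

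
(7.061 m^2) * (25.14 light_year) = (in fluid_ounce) 5.679e+22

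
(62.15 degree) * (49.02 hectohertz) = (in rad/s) 5317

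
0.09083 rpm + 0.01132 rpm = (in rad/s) 0.0107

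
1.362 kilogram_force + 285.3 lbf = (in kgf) 130.8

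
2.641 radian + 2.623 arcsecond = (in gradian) 168.1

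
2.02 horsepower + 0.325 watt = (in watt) 1507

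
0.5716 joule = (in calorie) 0.1366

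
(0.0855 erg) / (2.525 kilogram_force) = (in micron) 0.0003453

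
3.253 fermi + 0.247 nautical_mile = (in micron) 4.574e+08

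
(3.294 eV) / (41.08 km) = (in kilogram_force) 1.31e-24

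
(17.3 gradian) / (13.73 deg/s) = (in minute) 0.0189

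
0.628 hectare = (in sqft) 6.76e+04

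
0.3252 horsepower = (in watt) 242.5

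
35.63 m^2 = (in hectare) 0.003563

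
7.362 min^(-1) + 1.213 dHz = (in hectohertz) 0.00244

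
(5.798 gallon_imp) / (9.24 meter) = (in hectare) 2.853e-07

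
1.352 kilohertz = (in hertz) 1352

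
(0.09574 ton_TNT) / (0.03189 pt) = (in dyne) 3.561e+18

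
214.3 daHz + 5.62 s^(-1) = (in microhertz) 2.149e+09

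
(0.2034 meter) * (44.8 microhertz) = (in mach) 2.676e-08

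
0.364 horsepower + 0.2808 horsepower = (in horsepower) 0.6448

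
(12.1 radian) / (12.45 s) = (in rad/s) 0.9719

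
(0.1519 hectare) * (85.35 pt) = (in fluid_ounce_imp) 1.61e+06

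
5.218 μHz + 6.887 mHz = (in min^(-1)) 0.4135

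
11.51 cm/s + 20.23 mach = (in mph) 1.541e+04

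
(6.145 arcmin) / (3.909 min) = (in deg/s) 0.0004367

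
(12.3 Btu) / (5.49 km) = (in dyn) 2.364e+05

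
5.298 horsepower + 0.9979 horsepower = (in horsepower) 6.296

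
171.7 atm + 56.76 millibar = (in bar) 174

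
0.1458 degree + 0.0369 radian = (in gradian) 2.511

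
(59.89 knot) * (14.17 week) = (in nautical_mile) 1.426e+05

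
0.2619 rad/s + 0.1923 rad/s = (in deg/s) 26.02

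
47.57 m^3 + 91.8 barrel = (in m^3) 62.17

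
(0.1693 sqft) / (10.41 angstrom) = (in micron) 1.511e+13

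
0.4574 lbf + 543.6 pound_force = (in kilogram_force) 246.8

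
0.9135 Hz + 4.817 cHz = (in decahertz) 0.09617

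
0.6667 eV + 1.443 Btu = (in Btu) 1.443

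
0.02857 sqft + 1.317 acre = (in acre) 1.317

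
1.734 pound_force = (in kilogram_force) 0.7865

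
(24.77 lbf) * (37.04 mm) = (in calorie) 0.9754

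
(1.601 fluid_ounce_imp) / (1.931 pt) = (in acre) 1.65e-05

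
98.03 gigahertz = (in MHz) 9.803e+04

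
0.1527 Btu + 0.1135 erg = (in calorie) 38.51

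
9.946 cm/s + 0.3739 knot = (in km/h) 1.051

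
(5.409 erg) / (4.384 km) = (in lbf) 2.774e-11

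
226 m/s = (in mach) 0.6637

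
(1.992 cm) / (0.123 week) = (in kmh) 9.64e-07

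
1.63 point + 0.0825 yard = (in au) 5.081e-13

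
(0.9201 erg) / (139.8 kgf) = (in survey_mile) 4.17e-14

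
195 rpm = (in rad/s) 20.42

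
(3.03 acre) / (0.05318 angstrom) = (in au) 1.541e+04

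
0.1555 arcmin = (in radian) 4.523e-05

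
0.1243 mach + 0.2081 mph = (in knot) 82.45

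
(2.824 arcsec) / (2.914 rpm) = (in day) 5.193e-10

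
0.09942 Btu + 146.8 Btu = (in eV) 9.674e+23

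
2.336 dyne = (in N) 2.336e-05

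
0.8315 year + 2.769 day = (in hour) 7350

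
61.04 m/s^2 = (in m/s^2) 61.04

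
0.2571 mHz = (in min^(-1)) 0.01543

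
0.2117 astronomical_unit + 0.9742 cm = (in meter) 3.167e+10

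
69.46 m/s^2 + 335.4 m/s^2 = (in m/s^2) 404.9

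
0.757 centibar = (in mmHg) 5.678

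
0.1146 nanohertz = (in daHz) 1.146e-11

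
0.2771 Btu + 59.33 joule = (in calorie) 84.05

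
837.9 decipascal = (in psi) 0.01215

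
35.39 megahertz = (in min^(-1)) 2.123e+09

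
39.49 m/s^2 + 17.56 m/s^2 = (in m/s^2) 57.05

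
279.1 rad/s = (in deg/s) 1.599e+04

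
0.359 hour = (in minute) 21.54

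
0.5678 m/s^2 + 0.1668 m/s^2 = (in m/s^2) 0.7346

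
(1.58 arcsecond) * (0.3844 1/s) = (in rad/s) 2.945e-06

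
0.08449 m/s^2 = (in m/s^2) 0.08449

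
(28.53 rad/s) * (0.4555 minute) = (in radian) 779.7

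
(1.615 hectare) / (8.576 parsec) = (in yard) 6.674e-14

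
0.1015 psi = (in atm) 0.006907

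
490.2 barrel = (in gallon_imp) 1.714e+04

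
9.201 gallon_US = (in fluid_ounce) 1178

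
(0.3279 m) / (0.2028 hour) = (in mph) 0.001005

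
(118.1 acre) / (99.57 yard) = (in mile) 3.262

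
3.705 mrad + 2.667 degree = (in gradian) 3.199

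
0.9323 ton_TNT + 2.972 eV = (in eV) 2.435e+28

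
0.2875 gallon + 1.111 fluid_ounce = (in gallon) 0.2962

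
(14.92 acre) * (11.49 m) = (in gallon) 1.833e+08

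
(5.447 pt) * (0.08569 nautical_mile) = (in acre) 7.535e-05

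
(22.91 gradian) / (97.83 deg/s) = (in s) 0.2108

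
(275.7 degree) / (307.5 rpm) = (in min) 0.002491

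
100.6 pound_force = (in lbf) 100.6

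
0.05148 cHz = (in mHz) 0.5148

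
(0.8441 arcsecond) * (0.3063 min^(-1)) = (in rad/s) 2.089e-08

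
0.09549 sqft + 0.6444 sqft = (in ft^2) 0.7399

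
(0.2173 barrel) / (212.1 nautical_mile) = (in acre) 2.173e-11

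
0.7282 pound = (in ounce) 11.65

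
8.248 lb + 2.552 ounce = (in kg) 3.814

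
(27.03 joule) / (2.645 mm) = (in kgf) 1042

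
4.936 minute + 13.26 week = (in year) 0.2543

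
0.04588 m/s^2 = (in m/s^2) 0.04588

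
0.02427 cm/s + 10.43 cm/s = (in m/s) 0.1045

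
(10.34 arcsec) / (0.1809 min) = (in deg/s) 0.0002646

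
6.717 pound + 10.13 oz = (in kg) 3.334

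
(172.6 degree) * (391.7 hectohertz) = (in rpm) 1.127e+06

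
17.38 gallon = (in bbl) 0.4138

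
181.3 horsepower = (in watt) 1.352e+05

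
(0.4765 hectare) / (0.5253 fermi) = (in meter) 9.071e+18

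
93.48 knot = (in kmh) 173.1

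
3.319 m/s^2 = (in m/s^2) 3.319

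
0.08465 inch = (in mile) 1.336e-06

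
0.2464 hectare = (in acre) 0.6089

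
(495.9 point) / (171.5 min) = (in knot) 3.305e-05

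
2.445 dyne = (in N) 2.445e-05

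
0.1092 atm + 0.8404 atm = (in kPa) 96.22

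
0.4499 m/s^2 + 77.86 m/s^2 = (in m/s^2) 78.31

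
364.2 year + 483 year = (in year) 847.2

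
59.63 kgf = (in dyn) 5.848e+07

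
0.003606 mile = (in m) 5.803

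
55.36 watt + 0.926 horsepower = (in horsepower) 1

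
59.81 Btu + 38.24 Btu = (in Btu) 98.05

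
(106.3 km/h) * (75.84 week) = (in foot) 4.444e+09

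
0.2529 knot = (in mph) 0.291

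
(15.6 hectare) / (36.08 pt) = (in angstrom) 1.226e+17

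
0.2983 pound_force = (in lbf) 0.2983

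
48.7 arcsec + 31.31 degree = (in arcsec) 1.128e+05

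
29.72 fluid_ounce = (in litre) 0.8789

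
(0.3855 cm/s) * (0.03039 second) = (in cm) 0.01172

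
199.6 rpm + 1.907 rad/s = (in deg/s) 1307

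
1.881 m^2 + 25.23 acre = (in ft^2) 1.099e+06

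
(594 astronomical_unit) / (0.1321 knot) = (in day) 1.513e+10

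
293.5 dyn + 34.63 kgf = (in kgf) 34.63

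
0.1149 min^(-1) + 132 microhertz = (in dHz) 0.02047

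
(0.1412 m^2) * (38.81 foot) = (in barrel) 10.51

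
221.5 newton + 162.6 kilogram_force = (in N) 1816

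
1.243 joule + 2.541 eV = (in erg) 1.243e+07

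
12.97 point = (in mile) 2.843e-06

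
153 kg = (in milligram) 1.53e+08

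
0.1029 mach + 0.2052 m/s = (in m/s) 35.24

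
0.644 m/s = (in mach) 0.001891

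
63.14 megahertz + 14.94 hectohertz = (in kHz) 6.314e+04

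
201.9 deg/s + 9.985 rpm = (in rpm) 43.64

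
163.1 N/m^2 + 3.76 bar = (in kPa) 376.2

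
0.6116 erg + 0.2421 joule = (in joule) 0.2421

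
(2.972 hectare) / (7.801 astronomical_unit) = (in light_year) 2.692e-24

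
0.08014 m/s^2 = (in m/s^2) 0.08014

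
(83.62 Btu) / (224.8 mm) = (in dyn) 3.925e+10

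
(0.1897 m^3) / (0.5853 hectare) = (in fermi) 3.241e+10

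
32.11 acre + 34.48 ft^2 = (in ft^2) 1.399e+06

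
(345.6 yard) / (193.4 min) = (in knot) 0.05294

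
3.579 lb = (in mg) 1.623e+06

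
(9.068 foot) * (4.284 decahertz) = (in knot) 230.2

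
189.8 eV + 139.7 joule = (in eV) 8.719e+20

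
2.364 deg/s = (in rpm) 0.394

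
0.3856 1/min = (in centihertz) 0.6427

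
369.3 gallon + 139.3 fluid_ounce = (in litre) 1402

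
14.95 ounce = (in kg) 0.4238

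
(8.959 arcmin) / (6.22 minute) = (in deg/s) 0.0004001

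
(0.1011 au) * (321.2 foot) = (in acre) 3.659e+08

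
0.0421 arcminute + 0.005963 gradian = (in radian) 0.0001059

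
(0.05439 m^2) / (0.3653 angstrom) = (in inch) 5.862e+10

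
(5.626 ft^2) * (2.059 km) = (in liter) 1.076e+06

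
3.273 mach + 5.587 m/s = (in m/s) 1120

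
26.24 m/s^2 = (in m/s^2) 26.24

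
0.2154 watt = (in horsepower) 0.0002889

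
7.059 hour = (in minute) 423.5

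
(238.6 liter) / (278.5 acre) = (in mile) 1.315e-10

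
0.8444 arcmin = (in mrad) 0.2456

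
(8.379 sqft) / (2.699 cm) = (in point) 8.176e+04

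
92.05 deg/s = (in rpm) 15.34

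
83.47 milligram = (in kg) 8.347e-05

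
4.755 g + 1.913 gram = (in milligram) 6668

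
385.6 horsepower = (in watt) 2.875e+05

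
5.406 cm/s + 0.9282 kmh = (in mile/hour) 0.6977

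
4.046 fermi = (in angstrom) 4.046e-05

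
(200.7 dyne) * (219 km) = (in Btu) 0.4166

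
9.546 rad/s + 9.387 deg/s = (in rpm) 92.72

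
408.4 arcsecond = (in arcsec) 408.4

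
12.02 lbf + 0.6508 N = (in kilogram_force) 5.519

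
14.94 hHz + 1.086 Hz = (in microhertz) 1.495e+09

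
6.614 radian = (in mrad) 6614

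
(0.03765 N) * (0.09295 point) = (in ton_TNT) 2.951e-16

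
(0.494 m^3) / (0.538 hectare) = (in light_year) 9.706e-21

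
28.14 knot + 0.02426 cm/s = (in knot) 28.14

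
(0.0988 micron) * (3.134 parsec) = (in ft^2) 1.028e+11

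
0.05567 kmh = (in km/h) 0.05567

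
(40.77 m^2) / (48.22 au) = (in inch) 2.225e-10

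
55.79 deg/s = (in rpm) 9.298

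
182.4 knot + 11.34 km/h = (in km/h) 349.1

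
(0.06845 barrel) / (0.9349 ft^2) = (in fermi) 1.253e+14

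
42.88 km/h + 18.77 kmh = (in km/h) 61.65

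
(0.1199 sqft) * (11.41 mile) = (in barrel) 1287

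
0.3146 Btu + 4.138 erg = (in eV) 2.072e+21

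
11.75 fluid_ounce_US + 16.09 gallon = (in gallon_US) 16.18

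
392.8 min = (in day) 0.2728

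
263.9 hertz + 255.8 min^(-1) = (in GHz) 2.682e-07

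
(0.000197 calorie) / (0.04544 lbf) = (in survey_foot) 0.01338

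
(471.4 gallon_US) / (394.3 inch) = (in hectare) 1.782e-05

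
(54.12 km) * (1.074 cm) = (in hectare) 0.05812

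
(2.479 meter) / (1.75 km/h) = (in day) 5.902e-05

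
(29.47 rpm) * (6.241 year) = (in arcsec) 1.253e+14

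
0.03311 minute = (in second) 1.987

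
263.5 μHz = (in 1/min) 0.01581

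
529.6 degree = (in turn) 1.471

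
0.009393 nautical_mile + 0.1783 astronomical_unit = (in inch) 1.05e+12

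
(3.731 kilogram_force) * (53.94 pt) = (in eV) 4.346e+18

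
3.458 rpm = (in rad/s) 0.3621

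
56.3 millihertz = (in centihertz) 5.63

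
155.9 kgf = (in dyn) 1.529e+08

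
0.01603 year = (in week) 0.8358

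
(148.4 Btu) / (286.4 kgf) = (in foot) 182.9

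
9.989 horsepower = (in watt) 7449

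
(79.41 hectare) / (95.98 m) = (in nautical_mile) 4.467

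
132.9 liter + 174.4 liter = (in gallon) 81.18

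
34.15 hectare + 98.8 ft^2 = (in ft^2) 3.676e+06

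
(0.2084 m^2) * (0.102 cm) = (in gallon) 0.05615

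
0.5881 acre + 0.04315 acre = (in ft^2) 2.75e+04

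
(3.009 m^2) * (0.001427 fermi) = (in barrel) 2.701e-17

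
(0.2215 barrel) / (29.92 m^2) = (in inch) 0.04634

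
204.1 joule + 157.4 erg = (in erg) 2.041e+09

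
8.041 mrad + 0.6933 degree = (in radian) 0.02014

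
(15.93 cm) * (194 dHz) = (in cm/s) 309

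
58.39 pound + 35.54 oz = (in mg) 2.749e+07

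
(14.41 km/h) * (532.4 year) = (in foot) 2.205e+11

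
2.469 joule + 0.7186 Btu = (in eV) 4.747e+21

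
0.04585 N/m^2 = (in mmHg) 0.0003439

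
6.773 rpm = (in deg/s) 40.64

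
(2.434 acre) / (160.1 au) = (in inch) 1.619e-08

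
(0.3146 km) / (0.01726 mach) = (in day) 0.0006196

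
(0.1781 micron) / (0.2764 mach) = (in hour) 5.257e-13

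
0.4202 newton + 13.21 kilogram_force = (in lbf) 29.22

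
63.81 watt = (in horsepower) 0.08557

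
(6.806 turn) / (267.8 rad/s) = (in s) 0.1597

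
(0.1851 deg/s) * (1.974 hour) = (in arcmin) 7.892e+04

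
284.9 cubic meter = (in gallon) 7.526e+04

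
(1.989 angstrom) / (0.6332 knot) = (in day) 7.067e-15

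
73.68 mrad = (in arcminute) 253.3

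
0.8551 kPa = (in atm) 0.008439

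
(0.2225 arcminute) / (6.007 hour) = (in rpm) 2.858e-08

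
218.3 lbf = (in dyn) 9.71e+07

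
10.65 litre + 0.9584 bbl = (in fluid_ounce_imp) 5738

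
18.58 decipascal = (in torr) 0.01394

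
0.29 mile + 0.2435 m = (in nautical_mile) 0.2521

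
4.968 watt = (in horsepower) 0.006662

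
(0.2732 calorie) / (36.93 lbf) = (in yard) 0.00761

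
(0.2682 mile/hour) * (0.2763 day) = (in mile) 1.778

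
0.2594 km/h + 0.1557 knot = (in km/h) 0.5478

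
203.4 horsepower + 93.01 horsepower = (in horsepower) 296.4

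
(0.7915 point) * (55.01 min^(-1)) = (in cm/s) 0.0256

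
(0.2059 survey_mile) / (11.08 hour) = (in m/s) 0.008307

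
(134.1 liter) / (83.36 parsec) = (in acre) 1.288e-23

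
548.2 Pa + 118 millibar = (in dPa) 1.235e+05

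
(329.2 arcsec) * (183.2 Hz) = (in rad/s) 0.2924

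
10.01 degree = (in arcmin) 600.6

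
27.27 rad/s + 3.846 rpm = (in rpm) 264.3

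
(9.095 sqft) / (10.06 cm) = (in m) 8.399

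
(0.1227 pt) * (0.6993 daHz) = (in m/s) 0.0003027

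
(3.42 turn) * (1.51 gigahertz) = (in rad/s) 3.245e+10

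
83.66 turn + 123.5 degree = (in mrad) 5.278e+05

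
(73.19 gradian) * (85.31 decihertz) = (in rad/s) 9.808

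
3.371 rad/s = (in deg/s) 193.1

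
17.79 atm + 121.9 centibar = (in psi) 279.1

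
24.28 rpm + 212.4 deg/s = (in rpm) 59.68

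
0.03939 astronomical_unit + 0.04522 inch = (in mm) 5.893e+12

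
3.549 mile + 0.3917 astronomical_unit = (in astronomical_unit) 0.3917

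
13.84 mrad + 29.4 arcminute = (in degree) 1.283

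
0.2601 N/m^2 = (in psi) 3.772e-05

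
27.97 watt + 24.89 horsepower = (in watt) 1.859e+04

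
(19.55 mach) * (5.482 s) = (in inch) 1.437e+06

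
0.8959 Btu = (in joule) 945.2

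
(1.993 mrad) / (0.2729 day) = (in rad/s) 8.453e-08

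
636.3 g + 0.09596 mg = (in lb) 1.403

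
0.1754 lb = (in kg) 0.07956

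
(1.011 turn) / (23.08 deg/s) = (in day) 0.0001825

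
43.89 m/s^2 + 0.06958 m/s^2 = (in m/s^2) 43.96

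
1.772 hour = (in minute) 106.3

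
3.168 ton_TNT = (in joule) 1.325e+10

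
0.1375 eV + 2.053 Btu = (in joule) 2166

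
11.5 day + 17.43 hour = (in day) 12.23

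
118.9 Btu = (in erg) 1.254e+12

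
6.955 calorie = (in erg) 2.91e+08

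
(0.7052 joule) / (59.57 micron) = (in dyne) 1.184e+09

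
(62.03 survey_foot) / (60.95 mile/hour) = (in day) 8.031e-06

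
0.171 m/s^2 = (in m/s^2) 0.171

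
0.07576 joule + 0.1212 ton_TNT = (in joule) 5.071e+08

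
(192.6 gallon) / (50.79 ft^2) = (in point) 438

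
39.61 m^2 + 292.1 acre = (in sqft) 1.272e+07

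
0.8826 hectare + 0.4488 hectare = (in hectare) 1.331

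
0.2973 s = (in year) 9.427e-09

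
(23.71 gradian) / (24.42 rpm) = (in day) 1.686e-06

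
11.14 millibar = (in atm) 0.01099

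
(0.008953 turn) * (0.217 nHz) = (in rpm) 1.166e-10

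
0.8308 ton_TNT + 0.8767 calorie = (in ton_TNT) 0.8308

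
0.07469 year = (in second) 2.355e+06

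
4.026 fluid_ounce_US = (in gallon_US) 0.03145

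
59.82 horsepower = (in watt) 4.461e+04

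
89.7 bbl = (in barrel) 89.7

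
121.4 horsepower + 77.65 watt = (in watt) 9.061e+04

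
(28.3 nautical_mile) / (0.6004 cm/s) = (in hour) 2425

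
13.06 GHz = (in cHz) 1.306e+12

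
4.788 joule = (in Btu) 0.004538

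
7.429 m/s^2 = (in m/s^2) 7.429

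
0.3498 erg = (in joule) 3.498e-08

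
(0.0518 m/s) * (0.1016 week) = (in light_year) 3.364e-13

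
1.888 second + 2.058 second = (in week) 6.524e-06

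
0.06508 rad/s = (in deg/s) 3.729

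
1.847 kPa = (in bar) 0.01847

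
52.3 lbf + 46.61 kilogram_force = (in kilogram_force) 70.33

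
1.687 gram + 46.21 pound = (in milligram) 2.096e+07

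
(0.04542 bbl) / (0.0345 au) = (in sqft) 1.506e-11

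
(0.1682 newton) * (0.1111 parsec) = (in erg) 5.766e+21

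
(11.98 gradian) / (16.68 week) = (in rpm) 1.781e-07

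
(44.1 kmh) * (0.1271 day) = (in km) 134.5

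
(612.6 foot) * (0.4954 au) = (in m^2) 1.384e+13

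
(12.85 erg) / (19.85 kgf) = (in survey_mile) 4.102e-12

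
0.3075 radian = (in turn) 0.04894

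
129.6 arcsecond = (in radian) 0.0006283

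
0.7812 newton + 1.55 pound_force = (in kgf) 0.7827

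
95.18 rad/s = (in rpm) 908.9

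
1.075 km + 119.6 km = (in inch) 4.751e+06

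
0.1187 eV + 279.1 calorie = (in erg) 1.168e+10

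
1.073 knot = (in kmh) 1.987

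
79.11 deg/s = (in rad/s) 1.381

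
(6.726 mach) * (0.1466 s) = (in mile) 0.2086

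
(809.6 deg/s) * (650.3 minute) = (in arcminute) 1.895e+09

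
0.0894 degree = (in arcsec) 321.8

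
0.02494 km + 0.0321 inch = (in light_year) 2.636e-15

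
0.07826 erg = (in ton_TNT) 1.87e-18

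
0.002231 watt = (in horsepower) 2.992e-06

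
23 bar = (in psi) 333.6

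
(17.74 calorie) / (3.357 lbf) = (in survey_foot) 16.31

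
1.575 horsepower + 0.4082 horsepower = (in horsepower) 1.983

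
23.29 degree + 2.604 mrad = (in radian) 0.4091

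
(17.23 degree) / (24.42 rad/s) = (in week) 2.036e-08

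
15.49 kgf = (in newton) 151.9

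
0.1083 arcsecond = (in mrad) 0.0005251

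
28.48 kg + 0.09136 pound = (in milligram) 2.852e+07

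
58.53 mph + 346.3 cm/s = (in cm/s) 2963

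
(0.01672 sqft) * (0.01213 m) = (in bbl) 0.0001185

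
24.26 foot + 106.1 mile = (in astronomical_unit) 1.141e-06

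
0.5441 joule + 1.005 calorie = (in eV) 2.964e+19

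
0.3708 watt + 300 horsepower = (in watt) 2.237e+05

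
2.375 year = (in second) 7.49e+07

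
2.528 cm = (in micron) 2.528e+04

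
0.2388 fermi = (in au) 1.596e-27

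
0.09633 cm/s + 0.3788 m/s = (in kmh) 1.367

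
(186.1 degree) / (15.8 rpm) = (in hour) 0.0005453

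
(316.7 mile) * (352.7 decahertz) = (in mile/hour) 4.021e+09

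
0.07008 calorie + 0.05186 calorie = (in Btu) 0.0004836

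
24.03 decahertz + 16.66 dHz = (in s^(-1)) 242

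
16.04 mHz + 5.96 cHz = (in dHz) 0.7564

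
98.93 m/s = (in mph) 221.3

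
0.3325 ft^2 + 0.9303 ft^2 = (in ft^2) 1.263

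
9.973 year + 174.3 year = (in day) 6.726e+04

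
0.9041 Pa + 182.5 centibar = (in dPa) 1.825e+06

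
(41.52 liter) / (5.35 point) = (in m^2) 22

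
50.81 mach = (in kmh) 6.228e+04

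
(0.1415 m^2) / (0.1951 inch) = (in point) 8.094e+04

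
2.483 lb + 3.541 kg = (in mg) 4.667e+06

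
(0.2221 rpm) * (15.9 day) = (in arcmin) 1.098e+08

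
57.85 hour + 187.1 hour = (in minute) 1.47e+04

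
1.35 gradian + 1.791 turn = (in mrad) 1.127e+04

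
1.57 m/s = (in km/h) 5.652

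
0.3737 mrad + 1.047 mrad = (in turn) 0.0002261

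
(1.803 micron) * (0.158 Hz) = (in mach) 8.366e-10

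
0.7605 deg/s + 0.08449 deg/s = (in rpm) 0.1408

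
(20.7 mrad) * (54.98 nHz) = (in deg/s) 6.521e-08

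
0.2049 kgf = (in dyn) 2.009e+05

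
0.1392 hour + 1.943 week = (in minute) 1.959e+04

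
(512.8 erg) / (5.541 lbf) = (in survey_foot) 6.826e-06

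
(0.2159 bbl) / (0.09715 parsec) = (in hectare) 1.145e-21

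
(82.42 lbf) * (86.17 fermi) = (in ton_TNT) 7.551e-21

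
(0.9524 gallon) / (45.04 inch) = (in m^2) 0.003151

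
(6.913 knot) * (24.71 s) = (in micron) 8.788e+07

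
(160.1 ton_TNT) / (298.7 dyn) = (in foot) 7.358e+14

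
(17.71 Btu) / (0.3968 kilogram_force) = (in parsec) 1.556e-13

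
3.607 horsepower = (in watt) 2690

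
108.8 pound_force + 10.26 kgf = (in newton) 584.6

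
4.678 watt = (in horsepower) 0.006273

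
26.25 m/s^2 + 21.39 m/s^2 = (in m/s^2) 47.64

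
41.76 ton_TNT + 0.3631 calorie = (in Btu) 1.656e+08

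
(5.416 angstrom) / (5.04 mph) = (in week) 3.975e-16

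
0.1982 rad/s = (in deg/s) 11.36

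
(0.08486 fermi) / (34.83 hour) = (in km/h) 2.436e-21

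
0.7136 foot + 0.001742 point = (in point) 616.6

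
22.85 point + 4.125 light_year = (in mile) 2.425e+13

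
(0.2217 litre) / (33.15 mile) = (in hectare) 4.156e-13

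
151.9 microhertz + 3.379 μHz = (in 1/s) 0.0001553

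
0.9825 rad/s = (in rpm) 9.382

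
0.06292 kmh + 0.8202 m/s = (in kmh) 3.016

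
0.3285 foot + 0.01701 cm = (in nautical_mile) 5.416e-05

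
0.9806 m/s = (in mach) 0.00288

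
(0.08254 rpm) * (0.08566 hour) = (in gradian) 169.7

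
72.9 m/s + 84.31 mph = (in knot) 215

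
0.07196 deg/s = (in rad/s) 0.001256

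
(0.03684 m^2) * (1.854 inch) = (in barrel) 0.01091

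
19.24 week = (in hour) 3232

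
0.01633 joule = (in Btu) 1.548e-05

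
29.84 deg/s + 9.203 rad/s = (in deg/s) 557.1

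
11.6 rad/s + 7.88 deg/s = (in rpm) 112.1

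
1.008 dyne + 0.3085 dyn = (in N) 1.317e-05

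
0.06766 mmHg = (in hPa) 0.09021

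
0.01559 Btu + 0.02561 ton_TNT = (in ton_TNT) 0.02561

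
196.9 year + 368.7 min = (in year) 196.9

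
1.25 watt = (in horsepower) 0.001676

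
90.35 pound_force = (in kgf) 40.98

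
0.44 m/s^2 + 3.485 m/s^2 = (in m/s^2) 3.925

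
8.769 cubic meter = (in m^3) 8.769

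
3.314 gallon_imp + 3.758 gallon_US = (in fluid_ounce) 990.5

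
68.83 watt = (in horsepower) 0.0923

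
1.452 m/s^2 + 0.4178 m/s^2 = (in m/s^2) 1.87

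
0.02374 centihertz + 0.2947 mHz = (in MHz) 5.321e-10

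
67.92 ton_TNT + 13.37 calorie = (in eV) 1.774e+30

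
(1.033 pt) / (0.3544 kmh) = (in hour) 1.028e-06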